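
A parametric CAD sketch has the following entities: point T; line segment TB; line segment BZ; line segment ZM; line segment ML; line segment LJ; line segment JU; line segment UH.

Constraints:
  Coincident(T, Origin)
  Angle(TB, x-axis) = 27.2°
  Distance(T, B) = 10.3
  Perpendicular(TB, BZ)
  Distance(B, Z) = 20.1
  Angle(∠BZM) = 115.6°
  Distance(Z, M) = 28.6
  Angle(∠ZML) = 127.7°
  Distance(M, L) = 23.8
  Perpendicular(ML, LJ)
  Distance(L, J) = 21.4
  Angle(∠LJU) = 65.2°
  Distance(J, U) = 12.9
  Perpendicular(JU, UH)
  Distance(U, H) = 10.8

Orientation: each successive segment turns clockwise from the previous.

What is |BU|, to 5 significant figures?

32.050

T is at the origin; TB runs at 27.2° with length 10.3, so B = (9.1610, 4.7081). The perpendicularity gives BZ at right angles to TB, so BZ runs at -62.800°; with |BZ| = 20.1, Z = (18.349, -13.169). ∠BZM = 115.6° gives ZM at -127.20° from the x-axis; with |ZM| = 28.6, M = (1.0571, -35.950). ∠ZML = 127.7° gives ML at -179.50° from the x-axis; with |ML| = 23.8, L = (-22.742, -36.158). ML is perpendicular to LJ, so LJ runs at 90.500°; with |LJ| = 21.4, J = (-22.929, -14.758). ∠LJU = 65.2° gives JU at -24.300° from the x-axis; with |JU| = 12.9, U = (-11.172, -20.067). Then |BU| = |U − B| = 32.050.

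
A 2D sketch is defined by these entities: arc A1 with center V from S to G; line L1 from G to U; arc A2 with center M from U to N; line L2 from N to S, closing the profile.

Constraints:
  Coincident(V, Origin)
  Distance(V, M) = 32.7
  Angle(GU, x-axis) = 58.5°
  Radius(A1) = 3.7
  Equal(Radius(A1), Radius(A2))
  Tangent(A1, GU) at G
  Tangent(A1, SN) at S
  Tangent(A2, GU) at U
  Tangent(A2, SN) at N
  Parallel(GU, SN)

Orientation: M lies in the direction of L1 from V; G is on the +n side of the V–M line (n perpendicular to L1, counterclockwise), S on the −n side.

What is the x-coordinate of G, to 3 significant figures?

-3.15

The slot axis is L1's direction at 58.5°, so u = (cos 58.5°, sin 58.5°) = (0.522, 0.853) and n = (−sin 58.5°, cos 58.5°) = (-0.853, 0.522). V is at the origin and M lies 32.7 along u from V, so M = 32.7·u = (17.1, 27.9). Tangency of A1 to both parallel lines with radius 3.7 puts G and S at V ± 3.7·n: G = (-3.15, 1.93), S = (3.15, -1.93). So G.x = -3.15.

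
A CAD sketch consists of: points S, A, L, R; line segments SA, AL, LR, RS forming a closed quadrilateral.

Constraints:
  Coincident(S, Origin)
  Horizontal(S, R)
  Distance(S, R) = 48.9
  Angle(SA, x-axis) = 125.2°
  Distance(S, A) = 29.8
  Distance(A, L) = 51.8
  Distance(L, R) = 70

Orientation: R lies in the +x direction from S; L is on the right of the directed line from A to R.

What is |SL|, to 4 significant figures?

31.50

S is at the origin; S and R share the same y with |SR| = 48.9 and R in +x, so R = (48.9, 0). SA runs at 125.2° with |SA| = 29.8, so A = (-17.18, 24.35). L is determined by |AL| = 51.8 and |LR| = 70.0 together: it lies at the intersection of circle(A, 51.8) and circle(R, 70.0). With |AR| = 70.42, the foot of the radical line on AR is 19.47 from A and the perpendicular offset is √(51.8² − 19.47²) = 48.00. Taking the right-of-AR solution: L = (-15.51, -27.42).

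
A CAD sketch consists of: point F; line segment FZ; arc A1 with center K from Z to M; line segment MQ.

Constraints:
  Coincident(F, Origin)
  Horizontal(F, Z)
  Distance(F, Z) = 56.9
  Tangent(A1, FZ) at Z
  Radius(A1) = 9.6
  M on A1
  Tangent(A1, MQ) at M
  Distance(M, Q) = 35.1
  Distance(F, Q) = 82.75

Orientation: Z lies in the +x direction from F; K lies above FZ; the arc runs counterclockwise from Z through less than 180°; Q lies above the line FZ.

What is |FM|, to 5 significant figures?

66.977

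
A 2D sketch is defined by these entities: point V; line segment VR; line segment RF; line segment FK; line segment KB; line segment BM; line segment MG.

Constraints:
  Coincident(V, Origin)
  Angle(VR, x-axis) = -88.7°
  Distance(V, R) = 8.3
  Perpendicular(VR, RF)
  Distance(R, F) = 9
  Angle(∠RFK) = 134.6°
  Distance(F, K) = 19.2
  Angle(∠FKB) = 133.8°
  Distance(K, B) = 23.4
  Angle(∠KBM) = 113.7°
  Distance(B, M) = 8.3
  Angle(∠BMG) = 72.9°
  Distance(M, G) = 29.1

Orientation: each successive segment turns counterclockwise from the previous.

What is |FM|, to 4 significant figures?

40.51

∠FKB = 133.8° gives KB at 92.90° from the x-axis; with |KB| = 23.4, B = (21.17, 29.25). ∠KBM = 113.7° gives BM at 159.2° from the x-axis; with |BM| = 8.3, M = (13.41, 32.20). Then |FM| = |M − F| = 40.51.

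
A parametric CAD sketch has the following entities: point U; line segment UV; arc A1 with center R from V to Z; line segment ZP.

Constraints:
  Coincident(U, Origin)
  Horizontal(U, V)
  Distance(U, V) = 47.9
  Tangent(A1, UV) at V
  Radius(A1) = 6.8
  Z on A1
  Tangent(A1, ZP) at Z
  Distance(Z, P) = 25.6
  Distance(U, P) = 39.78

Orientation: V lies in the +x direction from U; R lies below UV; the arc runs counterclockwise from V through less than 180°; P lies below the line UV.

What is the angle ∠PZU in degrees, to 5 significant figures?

67.008°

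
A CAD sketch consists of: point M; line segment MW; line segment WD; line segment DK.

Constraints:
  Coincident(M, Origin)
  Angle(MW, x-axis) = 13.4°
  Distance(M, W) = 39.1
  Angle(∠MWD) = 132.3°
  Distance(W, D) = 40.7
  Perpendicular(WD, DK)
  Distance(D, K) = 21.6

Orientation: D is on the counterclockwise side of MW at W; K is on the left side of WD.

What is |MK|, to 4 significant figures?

67.41

∠MWD = 132.3°, so WD runs at 13.4° + (180° − 132.3°) = 61.10° from the x-axis; with |WD| = 40.7, D = W + 40.7·(cos 61.10°, sin 61.10°) = (57.71, 44.69). WD ⟂ DK; with |DK| = 21.6 on the left of WD, K = D + 21.6·(-0.8755, 0.4833) = (38.80, 55.13). Then |MK| = |K − M| = 67.41.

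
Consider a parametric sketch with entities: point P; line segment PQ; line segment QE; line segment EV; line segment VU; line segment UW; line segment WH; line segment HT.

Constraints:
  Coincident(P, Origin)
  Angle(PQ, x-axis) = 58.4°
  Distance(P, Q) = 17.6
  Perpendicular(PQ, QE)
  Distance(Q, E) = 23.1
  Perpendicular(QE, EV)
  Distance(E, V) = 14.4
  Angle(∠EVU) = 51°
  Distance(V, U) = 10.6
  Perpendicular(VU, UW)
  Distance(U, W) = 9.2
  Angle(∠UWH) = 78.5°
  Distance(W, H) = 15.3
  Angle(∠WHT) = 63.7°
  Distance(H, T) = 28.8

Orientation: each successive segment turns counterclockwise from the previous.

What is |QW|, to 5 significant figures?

20.660

∠EVU = 51.0° gives VU at 7.4000° from the x-axis; with |VU| = 10.6, U = (-7.4864, 16.195). The perpendicularity gives UW at right angles to VU, so UW runs at 97.400°; with |UW| = 9.2, W = (-8.6713, 25.318). Then |QW| = |W − Q| = 20.660.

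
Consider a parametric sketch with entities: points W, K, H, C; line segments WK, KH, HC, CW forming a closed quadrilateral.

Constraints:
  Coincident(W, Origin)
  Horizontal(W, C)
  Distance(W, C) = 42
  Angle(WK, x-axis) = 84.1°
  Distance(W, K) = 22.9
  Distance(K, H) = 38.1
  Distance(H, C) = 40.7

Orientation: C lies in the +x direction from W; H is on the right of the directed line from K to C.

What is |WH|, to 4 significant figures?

15.86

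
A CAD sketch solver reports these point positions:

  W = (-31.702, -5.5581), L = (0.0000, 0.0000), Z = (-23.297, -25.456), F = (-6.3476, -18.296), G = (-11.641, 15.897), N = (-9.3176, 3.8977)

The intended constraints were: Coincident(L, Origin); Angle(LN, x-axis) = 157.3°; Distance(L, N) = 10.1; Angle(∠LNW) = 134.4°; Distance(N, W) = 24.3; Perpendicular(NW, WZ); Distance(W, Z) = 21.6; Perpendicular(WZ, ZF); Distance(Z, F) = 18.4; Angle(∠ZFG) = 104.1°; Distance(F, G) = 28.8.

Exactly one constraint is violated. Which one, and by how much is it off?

Distance(F, G) = 28.8 — off by 5.80.

L = (0.00, 0.00) ✓; LN at 157.3° ✓; |LN| = 10.10 ✓; ∠LNW = 134.4° ✓; |NW| = 24.30 ✓; ∠(NW, WZ) = 90.00° ✓; |WZ| = 21.60 ✓; ∠(WZ, ZF) = 90.00° ✓; |ZF| = 18.40 ✓; ∠ZFG = 104.1° ✓; |FG| = 34.60 ✗.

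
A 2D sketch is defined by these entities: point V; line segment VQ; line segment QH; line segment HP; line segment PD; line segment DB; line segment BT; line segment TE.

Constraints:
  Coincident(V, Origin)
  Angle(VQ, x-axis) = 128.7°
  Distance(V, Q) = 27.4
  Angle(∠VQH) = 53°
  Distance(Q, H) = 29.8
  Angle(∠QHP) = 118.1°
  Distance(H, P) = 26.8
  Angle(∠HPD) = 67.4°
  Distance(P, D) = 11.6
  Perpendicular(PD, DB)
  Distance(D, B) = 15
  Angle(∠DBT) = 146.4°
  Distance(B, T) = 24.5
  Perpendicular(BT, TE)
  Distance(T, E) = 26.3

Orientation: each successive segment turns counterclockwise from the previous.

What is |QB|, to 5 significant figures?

31.034

V is at the origin; VQ runs at 128.7° with length 27.4, so Q = (-17.132, 21.384). ∠VQH = 53.0° gives QH at -104.30° from the x-axis; with |QH| = 29.8, H = (-24.492, -7.4929). ∠QHP = 118.1° gives HP at -42.400° from the x-axis; with |HP| = 26.8, P = (-4.7016, -25.564). ∠HPD = 67.4° gives PD at 70.200° from the x-axis; with |PD| = 11.6, D = (-0.77226, -14.650). PD ⟂ DB, so DB runs at 160.20°; with |DB| = 15.0, B = (-14.885, -9.5689). Then |QB| = |B − Q| = 31.034.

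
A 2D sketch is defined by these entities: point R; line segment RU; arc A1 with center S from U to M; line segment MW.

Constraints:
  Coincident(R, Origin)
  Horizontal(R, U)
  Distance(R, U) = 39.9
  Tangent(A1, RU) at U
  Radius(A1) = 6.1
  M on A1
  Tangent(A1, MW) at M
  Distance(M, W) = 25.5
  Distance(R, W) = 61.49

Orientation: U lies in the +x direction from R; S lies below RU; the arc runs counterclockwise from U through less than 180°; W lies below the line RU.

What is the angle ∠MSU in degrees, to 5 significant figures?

138.54°

Checks: |SM| = 6.100 ✓; ∠(SM, MW) = 90.00° ✓; |MW| = 25.50 ✓; |RW| = 61.49 ✓.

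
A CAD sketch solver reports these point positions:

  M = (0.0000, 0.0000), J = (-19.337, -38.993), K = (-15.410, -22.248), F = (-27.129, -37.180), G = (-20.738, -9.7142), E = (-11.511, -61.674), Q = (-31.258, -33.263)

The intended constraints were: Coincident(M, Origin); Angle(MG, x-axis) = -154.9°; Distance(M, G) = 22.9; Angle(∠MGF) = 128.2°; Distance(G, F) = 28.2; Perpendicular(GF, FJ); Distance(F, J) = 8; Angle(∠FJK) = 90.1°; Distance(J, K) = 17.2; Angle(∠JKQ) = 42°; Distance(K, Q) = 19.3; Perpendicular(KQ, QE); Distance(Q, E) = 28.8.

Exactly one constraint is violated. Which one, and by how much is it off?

Distance(Q, E) = 28.8 — off by 5.80.

M = (0.00, 0.00) ✓; MG at -154.9° ✓; |MG| = 22.90 ✓; ∠MGF = 128.2° ✓; |GF| = 28.20 ✓; ∠(GF, FJ) = 90.00° ✓; |FJ| = 8.000 ✓; ∠FJK = 90.10° ✓; |JK| = 17.20 ✓; ∠JKQ = 42.00° ✓; |KQ| = 19.30 ✓; ∠(KQ, QE) = 90.00° ✓; |QE| = 34.60 ✗.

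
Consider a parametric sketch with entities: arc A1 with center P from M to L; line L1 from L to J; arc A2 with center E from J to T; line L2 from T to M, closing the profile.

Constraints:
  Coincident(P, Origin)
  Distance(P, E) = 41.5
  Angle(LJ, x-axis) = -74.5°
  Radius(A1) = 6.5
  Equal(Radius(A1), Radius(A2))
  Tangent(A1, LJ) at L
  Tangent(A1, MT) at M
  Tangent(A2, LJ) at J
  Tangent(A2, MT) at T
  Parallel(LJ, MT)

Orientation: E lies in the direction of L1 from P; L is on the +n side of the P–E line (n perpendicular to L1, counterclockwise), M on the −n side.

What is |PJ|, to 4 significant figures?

42.01

The slot axis is L1's direction at -74.5°, so u = (cos -74.5°, sin -74.5°) = (0.2672, -0.9636) and n = (−sin -74.5°, cos -74.5°) = (0.9636, 0.2672). P is at the origin and E lies 41.5 along u from P, so E = 41.5·u = (11.09, -39.99). Tangency of A1 to both parallel lines with radius 6.5 puts L and M at P ± 6.5·n: L = (6.264, 1.737), M = (-6.264, -1.737). Equal radii place J and T the same way about E: J = E + 6.5·n = (17.35, -38.25), T = E − 6.5·n = (4.827, -41.73). Then |PJ| = |J − P| = 42.01.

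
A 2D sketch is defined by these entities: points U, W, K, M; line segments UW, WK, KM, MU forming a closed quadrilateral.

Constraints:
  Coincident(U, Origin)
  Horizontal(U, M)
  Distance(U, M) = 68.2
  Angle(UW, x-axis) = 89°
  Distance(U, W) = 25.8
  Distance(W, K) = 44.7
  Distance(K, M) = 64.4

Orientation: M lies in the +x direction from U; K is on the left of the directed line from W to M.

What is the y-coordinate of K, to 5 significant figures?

54.837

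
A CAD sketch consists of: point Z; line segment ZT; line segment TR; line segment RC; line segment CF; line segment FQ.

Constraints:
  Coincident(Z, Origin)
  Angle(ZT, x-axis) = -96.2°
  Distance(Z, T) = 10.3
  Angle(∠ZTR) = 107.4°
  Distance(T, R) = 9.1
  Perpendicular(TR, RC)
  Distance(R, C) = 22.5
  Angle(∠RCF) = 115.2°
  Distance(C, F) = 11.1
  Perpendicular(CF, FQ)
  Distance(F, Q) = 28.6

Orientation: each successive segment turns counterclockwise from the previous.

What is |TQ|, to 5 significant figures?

13.190

∠RCF = 115.2° gives CF at 131.20° from the x-axis; with |CF| = 11.1, F = (8.9229, 15.087). CF ⟂ FQ, so FQ runs at -138.80°; with |FQ| = 28.6, Q = (-12.596, -3.7515). Then |TQ| = |Q − T| = 13.190.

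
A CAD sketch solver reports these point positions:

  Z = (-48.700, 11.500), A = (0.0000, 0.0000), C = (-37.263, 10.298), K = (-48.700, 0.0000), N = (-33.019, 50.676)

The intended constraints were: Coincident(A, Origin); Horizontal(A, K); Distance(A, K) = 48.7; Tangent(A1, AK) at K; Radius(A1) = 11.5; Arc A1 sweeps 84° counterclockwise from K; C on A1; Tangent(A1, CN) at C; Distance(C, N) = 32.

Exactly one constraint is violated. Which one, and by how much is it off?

Distance(C, N) = 32 — off by 8.60.

A = (0.00, 0.00) ✓; A.y = 0.00, K.y = 0.00 ✓; |AK| = 48.70 ✓; ∠(ZK, KA) = 90.00° ✓; |ZK| = 11.50 ✓; bearing(Z→C) − bearing(Z→K) = 84.00° ✓; |ZC| = 11.50 ✓; ∠(ZC, CN) = 90.00° ✓; |CN| = 40.60 ✗.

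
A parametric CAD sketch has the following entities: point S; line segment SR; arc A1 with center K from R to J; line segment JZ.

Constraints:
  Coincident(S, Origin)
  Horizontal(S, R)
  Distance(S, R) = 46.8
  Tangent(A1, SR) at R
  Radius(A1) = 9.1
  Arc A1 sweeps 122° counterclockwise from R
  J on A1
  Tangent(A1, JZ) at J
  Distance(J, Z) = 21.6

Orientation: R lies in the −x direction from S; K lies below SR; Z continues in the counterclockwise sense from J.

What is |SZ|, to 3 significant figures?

53.8

On A1, R sits at bearing 90° from K; a 122° counterclockwise sweep puts J at bearing 212°, so J = K + 9.1·(cos 212°, sin 212°) = (-54.5, -13.9). Since A1 is tangent to JZ there, KJ ⟂ JZ, so JZ runs along (−sin 212°, cos 212°); with |JZ| = 21.6, Z = (-43.1, -32.2). Then |SZ| = |Z − S| = 53.8.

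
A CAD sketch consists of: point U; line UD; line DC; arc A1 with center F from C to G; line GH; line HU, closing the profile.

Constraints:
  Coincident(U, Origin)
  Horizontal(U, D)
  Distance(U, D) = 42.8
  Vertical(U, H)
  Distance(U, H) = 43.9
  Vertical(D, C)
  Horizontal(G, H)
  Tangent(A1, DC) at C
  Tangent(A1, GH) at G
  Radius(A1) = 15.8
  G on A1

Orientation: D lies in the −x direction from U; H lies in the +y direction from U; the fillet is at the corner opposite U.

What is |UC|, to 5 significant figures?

51.200

U is at the origin; UD is horizontal with |UD| = 42.8 and D on the −x side, so D = (-42.800, 0.0000). UH is vertical with |UH| = 43.9 and H on the +y side, so H = (0.0000, 43.900). The virtual corner opposite U is at (-42.800, 43.900). Tangency of A1 to DC means the radius FC is perpendicular to DC and tangency of A1 to GH means the radius FG is perpendicular to GH, with radius 15.8, so the center F sits 15.8 in from both sides at F = (-27.000, 28.100). That places the tangent points at C = (-42.800, 28.100) on DC and G = (-27.000, 43.900) on GH. Then |UC| = |C − U| = 51.200.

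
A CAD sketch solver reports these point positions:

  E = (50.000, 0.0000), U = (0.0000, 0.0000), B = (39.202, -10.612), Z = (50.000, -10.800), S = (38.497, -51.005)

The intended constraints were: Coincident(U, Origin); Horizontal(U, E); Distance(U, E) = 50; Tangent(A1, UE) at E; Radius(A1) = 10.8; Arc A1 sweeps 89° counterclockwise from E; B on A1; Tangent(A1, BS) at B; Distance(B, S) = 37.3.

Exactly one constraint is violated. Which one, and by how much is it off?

Distance(B, S) = 37.3 — off by 3.10.

U = (0.00, 0.00) ✓; U.y = 0.00, E.y = 0.00 ✓; |UE| = 50.00 ✓; ∠(ZE, EU) = 90.00° ✓; |ZE| = 10.80 ✓; bearing(Z→B) − bearing(Z→E) = 89.00° ✓; |ZB| = 10.80 ✓; ∠(ZB, BS) = 90.00° ✓; |BS| = 40.40 ✗.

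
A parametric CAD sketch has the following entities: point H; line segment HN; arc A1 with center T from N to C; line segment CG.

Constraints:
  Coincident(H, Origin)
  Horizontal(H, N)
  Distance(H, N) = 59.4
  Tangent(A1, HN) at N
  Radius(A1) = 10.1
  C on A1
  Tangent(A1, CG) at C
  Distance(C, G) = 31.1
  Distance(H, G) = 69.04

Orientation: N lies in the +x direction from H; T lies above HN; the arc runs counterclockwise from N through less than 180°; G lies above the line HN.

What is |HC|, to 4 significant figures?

69.97

H is at the origin; H and N share the same y with |HN| = 59.4 and N on the +x side, so N = (59.40, 0.000). Tangency of A1 to HN means the radius TN is perpendicular to HN, so T = N + (0, 10.1) = (59.40, 10.10). Since TC ⟂ CG (tangency), |TG| = √(10.1² + 31.1²) = 32.70 regardless of where C sits on A1. So G lies on both circle(H, 69.04) and circle(T, 32.70); the above-HN intersection is G = (54.47, 42.42). C is the foot of the tangent from G: C = (68.43, 14.63).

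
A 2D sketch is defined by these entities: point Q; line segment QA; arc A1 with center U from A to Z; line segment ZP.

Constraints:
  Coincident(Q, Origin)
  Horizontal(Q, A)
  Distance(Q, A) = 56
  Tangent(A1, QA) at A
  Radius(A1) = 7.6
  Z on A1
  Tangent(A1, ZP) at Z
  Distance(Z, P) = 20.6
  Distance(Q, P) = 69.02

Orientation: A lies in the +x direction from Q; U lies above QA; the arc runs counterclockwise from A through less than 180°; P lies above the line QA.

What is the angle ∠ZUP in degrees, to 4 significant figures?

69.75°

Checks: |UZ| = 7.600 ✓; ∠(UZ, ZP) = 90.00° ✓; |ZP| = 20.60 ✓; |QP| = 69.02 ✓.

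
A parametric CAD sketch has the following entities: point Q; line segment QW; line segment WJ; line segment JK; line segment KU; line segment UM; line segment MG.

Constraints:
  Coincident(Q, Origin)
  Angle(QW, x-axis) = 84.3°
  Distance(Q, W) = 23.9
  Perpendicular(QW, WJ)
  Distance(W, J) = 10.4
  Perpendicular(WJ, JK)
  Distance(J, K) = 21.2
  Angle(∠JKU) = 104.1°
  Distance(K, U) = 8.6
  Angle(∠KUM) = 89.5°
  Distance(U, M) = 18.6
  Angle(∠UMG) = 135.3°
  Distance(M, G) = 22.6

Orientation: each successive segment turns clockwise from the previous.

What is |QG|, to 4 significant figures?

39.17

∠KUM = 89.5° gives UM at 97.90° from the x-axis; with |UM| = 18.6, M = (-0.4475, 18.82). ∠UMG = 135.3° gives MG at 53.20° from the x-axis; with |MG| = 22.6, G = (13.09, 36.92). Then |QG| = |G − Q| = 39.17.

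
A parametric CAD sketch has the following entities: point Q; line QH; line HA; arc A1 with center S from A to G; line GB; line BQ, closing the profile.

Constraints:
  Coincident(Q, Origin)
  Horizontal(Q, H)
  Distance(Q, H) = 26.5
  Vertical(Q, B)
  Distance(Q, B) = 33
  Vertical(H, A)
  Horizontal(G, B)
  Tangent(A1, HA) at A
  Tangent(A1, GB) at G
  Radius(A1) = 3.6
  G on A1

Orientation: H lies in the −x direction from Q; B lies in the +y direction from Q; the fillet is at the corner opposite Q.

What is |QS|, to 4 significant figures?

37.27

Q is at the origin; Q and H share the same y with |QH| = 26.5 and H on the −x side, so H = (-26.50, 0.000). Q and B share the same x with |QB| = 33.0 and B on the +y side, so B = (0.000, 33.00). The virtual corner opposite Q is at (-26.50, 33.00). Tangency of A1 to HA means the radius SA is perpendicular to HA and A1 meets GB tangentially, so SG is at right angles to GB, with radius 3.6, so the center S sits 3.6 in from both sides at S = (-22.90, 29.40). Then |QS| = |S − Q| = 37.27.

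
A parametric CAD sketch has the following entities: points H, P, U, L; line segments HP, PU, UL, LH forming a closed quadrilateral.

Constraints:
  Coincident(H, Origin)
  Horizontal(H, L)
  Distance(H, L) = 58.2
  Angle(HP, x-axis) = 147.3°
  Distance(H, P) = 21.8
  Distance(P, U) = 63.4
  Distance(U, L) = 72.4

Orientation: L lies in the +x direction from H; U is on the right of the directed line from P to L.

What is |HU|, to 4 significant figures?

47.81

Checks: |PU| = 63.40 ✓; |UL| = 72.40 ✓.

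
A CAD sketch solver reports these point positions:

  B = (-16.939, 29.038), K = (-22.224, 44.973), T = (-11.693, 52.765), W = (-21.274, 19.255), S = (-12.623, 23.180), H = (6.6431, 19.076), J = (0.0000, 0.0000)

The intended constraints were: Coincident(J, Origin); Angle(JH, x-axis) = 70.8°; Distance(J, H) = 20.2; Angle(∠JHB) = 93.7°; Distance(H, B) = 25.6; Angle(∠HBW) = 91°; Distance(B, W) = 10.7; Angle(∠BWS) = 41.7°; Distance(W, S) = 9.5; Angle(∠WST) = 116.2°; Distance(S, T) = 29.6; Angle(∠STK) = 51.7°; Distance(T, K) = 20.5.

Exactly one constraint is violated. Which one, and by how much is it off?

Distance(T, K) = 20.5 — off by 7.40.

J = (0.00, 0.00) ✓; JH at 70.80° ✓; |JH| = 20.20 ✓; ∠JHB = 93.70° ✓; |HB| = 25.60 ✓; ∠HBW = 91.00° ✓; |BW| = 10.70 ✓; ∠BWS = 41.70° ✓; |WS| = 9.500 ✓; ∠WST = 116.2° ✓; |ST| = 29.60 ✓; ∠STK = 51.70° ✓; |TK| = 13.10 ✗.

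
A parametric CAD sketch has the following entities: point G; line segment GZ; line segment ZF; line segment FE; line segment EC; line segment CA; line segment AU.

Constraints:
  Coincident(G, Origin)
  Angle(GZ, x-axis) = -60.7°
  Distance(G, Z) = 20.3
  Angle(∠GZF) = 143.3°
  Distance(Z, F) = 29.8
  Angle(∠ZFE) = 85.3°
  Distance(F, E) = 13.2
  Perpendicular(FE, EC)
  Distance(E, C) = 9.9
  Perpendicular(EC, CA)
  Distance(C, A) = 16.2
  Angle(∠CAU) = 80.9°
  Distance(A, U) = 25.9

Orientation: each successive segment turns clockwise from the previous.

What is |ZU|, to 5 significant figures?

45.394

G is at the origin; GZ runs at -60.7° with length 20.3, so Z = (9.9345, -17.703). ∠GZF = 143.3° gives ZF at -97.400° from the x-axis; with |ZF| = 29.8, F = (6.0964, -47.255). ∠ZFE = 85.3° gives FE at 167.90° from the x-axis; with |FE| = 13.2, E = (-6.8104, -44.488). FE is perpendicular to EC, so EC runs at 77.900°; with |EC| = 9.9, C = (-4.7352, -34.808). The perpendicularity gives CA at right angles to EC, so CA runs at -12.100°; with |CA| = 16.2, A = (11.105, -38.204). ∠CAU = 80.9° gives AU at -111.20° from the x-axis; with |AU| = 25.9, U = (1.7389, -62.351). Then |ZU| = |U − Z| = 45.394.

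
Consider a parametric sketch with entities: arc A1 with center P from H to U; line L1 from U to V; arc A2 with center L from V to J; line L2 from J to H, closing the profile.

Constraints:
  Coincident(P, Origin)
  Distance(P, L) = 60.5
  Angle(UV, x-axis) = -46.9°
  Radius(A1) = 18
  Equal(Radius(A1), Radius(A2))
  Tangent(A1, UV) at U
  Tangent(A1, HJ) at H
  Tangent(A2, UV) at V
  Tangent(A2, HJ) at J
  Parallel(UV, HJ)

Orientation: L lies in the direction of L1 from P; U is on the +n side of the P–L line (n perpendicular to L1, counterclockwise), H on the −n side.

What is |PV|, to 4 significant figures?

63.12

The slot axis is L1's direction at -46.9°, so u = (cos -46.9°, sin -46.9°) = (0.6833, -0.7302) and n = (−sin -46.9°, cos -46.9°) = (0.7302, 0.6833). P is at the origin and L lies 60.5 along u from P, so L = 60.5·u = (41.34, -44.17). Tangency of A1 to both parallel lines with radius 18.0 puts U and H at P ± 18.0·n: U = (13.14, 12.30), H = (-13.14, -12.30). Equal radii place V and J the same way about L: V = L + 18.0·n = (54.48, -31.88), J = L − 18.0·n = (28.20, -56.47). Then |PV| = |V − P| = 63.12.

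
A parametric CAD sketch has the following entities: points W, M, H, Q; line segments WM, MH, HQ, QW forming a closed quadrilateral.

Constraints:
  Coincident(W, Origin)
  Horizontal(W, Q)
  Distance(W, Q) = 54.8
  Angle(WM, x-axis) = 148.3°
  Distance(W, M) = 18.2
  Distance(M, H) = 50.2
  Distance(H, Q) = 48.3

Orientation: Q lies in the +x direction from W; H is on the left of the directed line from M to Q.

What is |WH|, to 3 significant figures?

46.2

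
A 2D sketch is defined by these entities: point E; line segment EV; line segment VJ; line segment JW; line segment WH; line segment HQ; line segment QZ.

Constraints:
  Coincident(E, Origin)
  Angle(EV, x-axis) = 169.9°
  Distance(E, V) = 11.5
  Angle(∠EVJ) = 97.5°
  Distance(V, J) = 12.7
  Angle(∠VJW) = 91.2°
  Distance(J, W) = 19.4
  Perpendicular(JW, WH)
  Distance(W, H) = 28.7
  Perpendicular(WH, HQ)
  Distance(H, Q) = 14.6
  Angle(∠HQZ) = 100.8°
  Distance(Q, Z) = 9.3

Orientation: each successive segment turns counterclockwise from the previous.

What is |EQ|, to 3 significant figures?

15.6

JW ⟂ WH, so WH runs at 71.2°; with |WH| = 28.7, H = (12.5, 10.8). The perpendicularity gives HQ at right angles to WH, so HQ runs at 161°; with |HQ| = 14.6, Q = (-1.37, 15.5). Then |EQ| = |Q − E| = 15.6.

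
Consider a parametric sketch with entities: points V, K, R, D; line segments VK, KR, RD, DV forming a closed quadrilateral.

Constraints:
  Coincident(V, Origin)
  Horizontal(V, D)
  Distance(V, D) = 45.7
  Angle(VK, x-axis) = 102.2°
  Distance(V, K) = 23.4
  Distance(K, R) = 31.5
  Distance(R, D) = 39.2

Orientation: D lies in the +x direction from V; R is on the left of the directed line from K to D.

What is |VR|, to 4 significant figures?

41.43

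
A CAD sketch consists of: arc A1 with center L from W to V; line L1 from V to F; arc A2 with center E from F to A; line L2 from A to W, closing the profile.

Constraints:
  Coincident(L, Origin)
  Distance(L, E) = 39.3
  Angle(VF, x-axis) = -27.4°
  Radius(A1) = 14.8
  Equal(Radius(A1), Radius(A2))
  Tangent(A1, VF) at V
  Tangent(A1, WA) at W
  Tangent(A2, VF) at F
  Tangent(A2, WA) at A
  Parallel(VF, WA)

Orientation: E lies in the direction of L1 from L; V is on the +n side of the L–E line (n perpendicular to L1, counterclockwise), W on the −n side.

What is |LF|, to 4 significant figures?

41.99

Tangency of A1 to both parallel lines with radius 14.8 puts V and W at L ± 14.8·n: V = (6.811, 13.14), W = (-6.811, -13.14). Equal radii place F and A the same way about E: F = E + 14.8·n = (41.70, -4.946), A = E − 14.8·n = (28.08, -31.23). Then |LF| = |F − L| = 41.99.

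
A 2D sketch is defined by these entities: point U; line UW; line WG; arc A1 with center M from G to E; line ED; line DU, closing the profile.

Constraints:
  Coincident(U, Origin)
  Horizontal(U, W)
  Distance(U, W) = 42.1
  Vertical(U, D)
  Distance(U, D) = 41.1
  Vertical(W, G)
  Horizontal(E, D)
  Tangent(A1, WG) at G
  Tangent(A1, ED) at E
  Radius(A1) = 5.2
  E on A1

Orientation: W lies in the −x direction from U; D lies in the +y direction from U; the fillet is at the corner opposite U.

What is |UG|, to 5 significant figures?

55.328

U is at the origin; U and W share the same y with |UW| = 42.1 and W on the −x side, so W = (-42.100, 0.0000). UD is vertical with |UD| = 41.1 and D on the +y side, so D = (0.0000, 41.100). The virtual corner opposite U is at (-42.100, 41.100). Since A1 is tangent to WG there, MG ⟂ WG and the tangent condition forces ME to be normal to ED, with radius 5.2, so the center M sits 5.2 in from both sides at M = (-36.900, 35.900). That places the tangent points at G = (-42.100, 35.900) on WG and E = (-36.900, 41.100) on ED. Then |UG| = |G − U| = 55.328.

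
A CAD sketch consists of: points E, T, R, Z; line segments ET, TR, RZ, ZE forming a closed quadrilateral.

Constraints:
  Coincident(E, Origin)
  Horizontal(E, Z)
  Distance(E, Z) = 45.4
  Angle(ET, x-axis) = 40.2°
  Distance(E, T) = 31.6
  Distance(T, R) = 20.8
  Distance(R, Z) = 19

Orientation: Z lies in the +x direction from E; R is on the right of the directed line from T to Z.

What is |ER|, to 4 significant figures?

26.40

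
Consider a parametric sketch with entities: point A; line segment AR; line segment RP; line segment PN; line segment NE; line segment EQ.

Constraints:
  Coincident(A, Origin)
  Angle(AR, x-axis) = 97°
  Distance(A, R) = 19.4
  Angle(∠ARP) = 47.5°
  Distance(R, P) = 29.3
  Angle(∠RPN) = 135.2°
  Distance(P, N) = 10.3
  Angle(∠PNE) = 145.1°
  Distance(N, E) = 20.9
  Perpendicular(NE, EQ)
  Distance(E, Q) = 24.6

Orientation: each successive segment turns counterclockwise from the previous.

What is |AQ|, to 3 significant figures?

18.2

A is at the origin; AR runs at 97.0° with length 19.4, so R = (-2.36, 19.3). ∠ARP = 47.5° gives RP at -130° from the x-axis; with |RP| = 29.3, P = (-21.4, -3.02). ∠RPN = 135.2° gives PN at -85.7° from the x-axis; with |PN| = 10.3, N = (-20.6, -13.3). ∠PNE = 145.1° gives NE at -50.8° from the x-axis; with |NE| = 20.9, E = (-7.41, -29.5). The perpendicularity gives EQ at right angles to NE, so EQ runs at 39.2°; with |EQ| = 24.6, Q = (11.7, -13.9). Then |AQ| = |Q − A| = 18.2.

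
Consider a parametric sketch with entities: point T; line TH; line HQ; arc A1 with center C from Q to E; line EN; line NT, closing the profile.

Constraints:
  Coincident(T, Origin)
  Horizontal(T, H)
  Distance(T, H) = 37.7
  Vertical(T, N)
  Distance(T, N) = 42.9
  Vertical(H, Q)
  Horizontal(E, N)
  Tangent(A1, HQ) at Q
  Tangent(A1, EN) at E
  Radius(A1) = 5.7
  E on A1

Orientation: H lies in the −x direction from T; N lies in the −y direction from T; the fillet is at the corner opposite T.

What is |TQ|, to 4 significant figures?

52.96

T is at the origin; T and H share the same y with |TH| = 37.7 and H on the −x side, so H = (-37.70, 0.000). TN is vertical with |TN| = 42.9 and N on the −y side, so N = (0.000, -42.90). The virtual corner opposite T is at (-37.70, -42.90). Tangency of A1 to HQ means the radius CQ is perpendicular to HQ and since A1 is tangent to EN there, CE ⟂ EN, with radius 5.7, so the center C sits 5.7 in from both sides at C = (-32.00, -37.20). That places the tangent points at Q = (-37.70, -37.20) on HQ and E = (-32.00, -42.90) on EN. Then |TQ| = |Q − T| = 52.96.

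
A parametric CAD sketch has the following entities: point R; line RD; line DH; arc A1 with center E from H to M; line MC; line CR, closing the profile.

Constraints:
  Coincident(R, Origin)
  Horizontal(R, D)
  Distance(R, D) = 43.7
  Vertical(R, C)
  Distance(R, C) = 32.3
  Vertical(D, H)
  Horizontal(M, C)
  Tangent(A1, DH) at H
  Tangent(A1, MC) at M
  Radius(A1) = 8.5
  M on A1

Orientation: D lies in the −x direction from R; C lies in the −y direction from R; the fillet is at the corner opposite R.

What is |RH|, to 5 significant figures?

49.761

The virtual corner opposite R is at (-43.700, -32.300). Tangency of A1 to DH means the radius EH is perpendicular to DH and the tangent condition forces EM to be normal to MC, with radius 8.5, so the center E sits 8.5 in from both sides at E = (-35.200, -23.800). That places the tangent points at H = (-43.700, -23.800) on DH and M = (-35.200, -32.300) on MC. Then |RH| = |H − R| = 49.761.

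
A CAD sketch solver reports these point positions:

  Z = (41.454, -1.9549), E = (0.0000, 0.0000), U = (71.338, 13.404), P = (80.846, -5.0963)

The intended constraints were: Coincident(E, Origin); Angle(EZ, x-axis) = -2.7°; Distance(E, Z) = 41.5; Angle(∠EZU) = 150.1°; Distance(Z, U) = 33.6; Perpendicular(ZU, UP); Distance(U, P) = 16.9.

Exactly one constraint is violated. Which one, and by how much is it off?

Distance(U, P) = 16.9 — off by 3.90.

E = (0.00, 0.00) ✓; EZ at -2.700° ✓; |EZ| = 41.50 ✓; ∠EZU = 150.1° ✓; |ZU| = 33.60 ✓; ∠(ZU, UP) = 90.00° ✓; |UP| = 20.80 ✗.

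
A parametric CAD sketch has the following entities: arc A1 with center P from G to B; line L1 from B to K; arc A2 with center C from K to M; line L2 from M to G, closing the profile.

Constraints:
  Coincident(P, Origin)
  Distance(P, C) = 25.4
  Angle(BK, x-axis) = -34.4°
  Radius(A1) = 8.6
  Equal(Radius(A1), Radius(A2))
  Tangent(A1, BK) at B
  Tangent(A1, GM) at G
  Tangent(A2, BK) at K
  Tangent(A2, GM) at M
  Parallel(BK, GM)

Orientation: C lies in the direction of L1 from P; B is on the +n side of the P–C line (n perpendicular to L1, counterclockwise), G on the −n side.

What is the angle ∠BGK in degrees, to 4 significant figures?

55.90°

The slot axis is L1's direction at -34.4°, so u = (cos -34.4°, sin -34.4°) = (0.8251, -0.5650) and n = (−sin -34.4°, cos -34.4°) = (0.5650, 0.8251). P is at the origin and C lies 25.4 along u from P, so C = 25.4·u = (20.96, -14.35). Tangency of A1 to both parallel lines with radius 8.6 puts B and G at P ± 8.6·n: B = (4.859, 7.096), G = (-4.859, -7.096). Equal radii place K and M the same way about C: K = C + 8.6·n = (25.82, -7.254), M = C − 8.6·n = (16.10, -21.45). Then cos ∠BGK = GB·GK / (|GB||GK|), giving 55.90°.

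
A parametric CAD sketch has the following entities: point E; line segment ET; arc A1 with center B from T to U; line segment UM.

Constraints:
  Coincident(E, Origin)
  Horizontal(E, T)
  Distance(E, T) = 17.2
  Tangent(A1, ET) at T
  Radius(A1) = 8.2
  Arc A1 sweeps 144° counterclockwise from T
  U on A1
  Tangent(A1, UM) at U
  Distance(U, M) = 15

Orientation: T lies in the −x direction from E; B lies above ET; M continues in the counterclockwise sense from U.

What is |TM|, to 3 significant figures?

24.8

On A1, T sits at bearing -90° from B; a 144° counterclockwise sweep puts U at bearing 54°, so U = B + 8.2·(cos 54°, sin 54°) = (-12.4, 14.8). Tangency of A1 to UM means the radius BU is perpendicular to UM, so UM runs along (−sin 54°, cos 54°); with |UM| = 15.0, M = (-24.5, 23.7). Then |TM| = |M − T| = 24.8.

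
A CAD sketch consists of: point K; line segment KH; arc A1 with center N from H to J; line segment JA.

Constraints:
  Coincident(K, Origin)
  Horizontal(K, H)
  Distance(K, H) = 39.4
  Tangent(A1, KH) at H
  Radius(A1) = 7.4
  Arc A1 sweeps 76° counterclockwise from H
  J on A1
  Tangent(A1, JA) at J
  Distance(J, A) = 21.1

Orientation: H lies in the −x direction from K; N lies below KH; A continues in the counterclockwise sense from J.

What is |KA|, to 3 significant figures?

57.9

K is at the origin; K and H share the same y with |KH| = 39.4 and H on the −x side, so H = (-39.4, 0.00). Tangency of A1 to KH means the radius NH is perpendicular to KH, so N = H + (0, -7.4) = (-39.4, -7.40). On A1, H sits at bearing 90° from N; a 76° counterclockwise sweep puts J at bearing 166°, so J = N + 7.4·(cos 166°, sin 166°) = (-46.6, -5.61). A1 meets JA tangentially, so NJ is at right angles to JA, so JA runs along (−sin 166°, cos 166°); with |JA| = 21.1, A = (-51.7, -26.1). Then |KA| = |A − K| = 57.9.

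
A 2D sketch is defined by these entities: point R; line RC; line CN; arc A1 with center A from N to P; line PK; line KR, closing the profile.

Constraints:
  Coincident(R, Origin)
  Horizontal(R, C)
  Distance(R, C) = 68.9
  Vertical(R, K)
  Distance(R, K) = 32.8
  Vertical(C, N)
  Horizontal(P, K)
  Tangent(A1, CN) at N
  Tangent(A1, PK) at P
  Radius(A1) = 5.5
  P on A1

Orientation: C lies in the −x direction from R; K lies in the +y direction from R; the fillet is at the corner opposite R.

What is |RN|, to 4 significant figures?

74.11

The virtual corner opposite R is at (-68.90, 32.80). Tangency of A1 to CN means the radius AN is perpendicular to CN and since A1 is tangent to PK there, AP ⟂ PK, with radius 5.5, so the center A sits 5.5 in from both sides at A = (-63.40, 27.30). That places the tangent points at N = (-68.90, 27.30) on CN and P = (-63.40, 32.80) on PK. Then |RN| = |N − R| = 74.11.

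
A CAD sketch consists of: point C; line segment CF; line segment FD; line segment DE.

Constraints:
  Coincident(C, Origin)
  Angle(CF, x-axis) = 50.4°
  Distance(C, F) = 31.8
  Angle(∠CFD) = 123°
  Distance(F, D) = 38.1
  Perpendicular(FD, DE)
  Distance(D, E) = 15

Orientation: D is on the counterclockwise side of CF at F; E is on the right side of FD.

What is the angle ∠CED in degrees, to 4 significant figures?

53.06°

C is at the origin; CF runs at 50.4° with length 31.8, so F = 31.8·(cos 50.4°, sin 50.4°) = (20.27, 24.50). ∠CFD = 123.0°, so FD runs at 50.4° + (180° − 123.0°) = 107.4° from the x-axis; with |FD| = 38.1, D = F + 38.1·(cos 107.4°, sin 107.4°) = (8.877, 60.86). FD is perpendicular to DE; with |DE| = 15.0 on the right of FD, E = D + 15.0·(0.9542, 0.2990) = (23.19, 65.34). Then cos ∠CED = EC·ED / (|EC||ED|), giving 53.06°.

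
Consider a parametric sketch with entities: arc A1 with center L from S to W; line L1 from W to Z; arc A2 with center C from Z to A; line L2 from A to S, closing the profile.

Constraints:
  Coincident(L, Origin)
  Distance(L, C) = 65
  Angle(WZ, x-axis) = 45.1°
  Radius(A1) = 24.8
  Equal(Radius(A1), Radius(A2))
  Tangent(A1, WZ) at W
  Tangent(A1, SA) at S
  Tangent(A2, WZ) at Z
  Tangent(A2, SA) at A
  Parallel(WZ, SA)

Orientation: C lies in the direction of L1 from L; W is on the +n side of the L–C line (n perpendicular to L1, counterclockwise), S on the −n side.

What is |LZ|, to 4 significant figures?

69.57

The slot axis is L1's direction at 45.1°, so u = (cos 45.1°, sin 45.1°) = (0.7059, 0.7083) and n = (−sin 45.1°, cos 45.1°) = (-0.7083, 0.7059). L is at the origin and C lies 65.0 along u from L, so C = 65.0·u = (45.88, 46.04). Tangency of A1 to both parallel lines with radius 24.8 puts W and S at L ± 24.8·n: W = (-17.57, 17.51), S = (17.57, -17.51). Equal radii place Z and A the same way about C: Z = C + 24.8·n = (28.31, 63.55), A = C − 24.8·n = (63.45, 28.54). Then |LZ| = |Z − L| = 69.57.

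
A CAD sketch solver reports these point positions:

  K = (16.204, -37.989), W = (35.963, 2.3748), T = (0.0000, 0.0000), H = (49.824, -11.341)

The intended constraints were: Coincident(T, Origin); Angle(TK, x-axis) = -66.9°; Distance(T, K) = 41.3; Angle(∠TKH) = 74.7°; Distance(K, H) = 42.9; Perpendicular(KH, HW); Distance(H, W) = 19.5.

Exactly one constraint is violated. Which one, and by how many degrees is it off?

Perpendicular(KH, HW) — off by 6.90°.

T = (0.00, 0.00) ✓; TK at -66.90° ✓; |TK| = 41.30 ✓; ∠TKH = 74.70° ✓; |KH| = 42.90 ✓; ∠(KH, HW) = 96.90° ✗; |HW| = 19.50 ✓.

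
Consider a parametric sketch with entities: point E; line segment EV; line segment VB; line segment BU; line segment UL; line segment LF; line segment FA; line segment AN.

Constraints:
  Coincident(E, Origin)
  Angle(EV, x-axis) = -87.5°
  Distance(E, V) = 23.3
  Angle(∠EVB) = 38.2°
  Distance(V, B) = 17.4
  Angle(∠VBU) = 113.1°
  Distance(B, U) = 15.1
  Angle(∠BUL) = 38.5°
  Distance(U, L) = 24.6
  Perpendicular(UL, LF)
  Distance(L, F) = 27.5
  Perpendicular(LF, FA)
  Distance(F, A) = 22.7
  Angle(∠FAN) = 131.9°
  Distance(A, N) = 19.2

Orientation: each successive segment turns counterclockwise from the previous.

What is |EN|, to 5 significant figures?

22.028

LF is perpendicular to FA, so FA runs at 82.700°; with |FA| = 22.7, A = (30.383, -1.6104). ∠FAN = 131.9° gives AN at 130.80° from the x-axis; with |AN| = 19.2, N = (17.838, 12.924). Then |EN| = |N − E| = 22.028.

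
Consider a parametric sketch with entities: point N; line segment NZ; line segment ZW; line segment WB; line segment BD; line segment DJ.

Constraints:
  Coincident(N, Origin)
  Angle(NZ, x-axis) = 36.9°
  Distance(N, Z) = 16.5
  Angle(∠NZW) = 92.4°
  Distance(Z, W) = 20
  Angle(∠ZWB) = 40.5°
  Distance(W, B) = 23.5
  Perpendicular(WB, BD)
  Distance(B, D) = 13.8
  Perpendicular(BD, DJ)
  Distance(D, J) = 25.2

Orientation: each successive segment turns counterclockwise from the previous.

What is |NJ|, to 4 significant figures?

30.96

N is at the origin; NZ runs at 36.9° with length 16.5, so Z = (13.19, 9.907). ∠NZW = 92.4° gives ZW at 124.5° from the x-axis; with |ZW| = 20.0, W = (1.867, 26.39). ∠ZWB = 40.5° gives WB at -96.00° from the x-axis; with |WB| = 23.5, B = (-0.5897, 3.018). WB ⟂ BD, so BD runs at -6.000°; with |BD| = 13.8, D = (13.13, 1.576). BD is perpendicular to DJ, so DJ runs at 84.00°; with |DJ| = 25.2, J = (15.77, 26.64). Then |NJ| = |J − N| = 30.96.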